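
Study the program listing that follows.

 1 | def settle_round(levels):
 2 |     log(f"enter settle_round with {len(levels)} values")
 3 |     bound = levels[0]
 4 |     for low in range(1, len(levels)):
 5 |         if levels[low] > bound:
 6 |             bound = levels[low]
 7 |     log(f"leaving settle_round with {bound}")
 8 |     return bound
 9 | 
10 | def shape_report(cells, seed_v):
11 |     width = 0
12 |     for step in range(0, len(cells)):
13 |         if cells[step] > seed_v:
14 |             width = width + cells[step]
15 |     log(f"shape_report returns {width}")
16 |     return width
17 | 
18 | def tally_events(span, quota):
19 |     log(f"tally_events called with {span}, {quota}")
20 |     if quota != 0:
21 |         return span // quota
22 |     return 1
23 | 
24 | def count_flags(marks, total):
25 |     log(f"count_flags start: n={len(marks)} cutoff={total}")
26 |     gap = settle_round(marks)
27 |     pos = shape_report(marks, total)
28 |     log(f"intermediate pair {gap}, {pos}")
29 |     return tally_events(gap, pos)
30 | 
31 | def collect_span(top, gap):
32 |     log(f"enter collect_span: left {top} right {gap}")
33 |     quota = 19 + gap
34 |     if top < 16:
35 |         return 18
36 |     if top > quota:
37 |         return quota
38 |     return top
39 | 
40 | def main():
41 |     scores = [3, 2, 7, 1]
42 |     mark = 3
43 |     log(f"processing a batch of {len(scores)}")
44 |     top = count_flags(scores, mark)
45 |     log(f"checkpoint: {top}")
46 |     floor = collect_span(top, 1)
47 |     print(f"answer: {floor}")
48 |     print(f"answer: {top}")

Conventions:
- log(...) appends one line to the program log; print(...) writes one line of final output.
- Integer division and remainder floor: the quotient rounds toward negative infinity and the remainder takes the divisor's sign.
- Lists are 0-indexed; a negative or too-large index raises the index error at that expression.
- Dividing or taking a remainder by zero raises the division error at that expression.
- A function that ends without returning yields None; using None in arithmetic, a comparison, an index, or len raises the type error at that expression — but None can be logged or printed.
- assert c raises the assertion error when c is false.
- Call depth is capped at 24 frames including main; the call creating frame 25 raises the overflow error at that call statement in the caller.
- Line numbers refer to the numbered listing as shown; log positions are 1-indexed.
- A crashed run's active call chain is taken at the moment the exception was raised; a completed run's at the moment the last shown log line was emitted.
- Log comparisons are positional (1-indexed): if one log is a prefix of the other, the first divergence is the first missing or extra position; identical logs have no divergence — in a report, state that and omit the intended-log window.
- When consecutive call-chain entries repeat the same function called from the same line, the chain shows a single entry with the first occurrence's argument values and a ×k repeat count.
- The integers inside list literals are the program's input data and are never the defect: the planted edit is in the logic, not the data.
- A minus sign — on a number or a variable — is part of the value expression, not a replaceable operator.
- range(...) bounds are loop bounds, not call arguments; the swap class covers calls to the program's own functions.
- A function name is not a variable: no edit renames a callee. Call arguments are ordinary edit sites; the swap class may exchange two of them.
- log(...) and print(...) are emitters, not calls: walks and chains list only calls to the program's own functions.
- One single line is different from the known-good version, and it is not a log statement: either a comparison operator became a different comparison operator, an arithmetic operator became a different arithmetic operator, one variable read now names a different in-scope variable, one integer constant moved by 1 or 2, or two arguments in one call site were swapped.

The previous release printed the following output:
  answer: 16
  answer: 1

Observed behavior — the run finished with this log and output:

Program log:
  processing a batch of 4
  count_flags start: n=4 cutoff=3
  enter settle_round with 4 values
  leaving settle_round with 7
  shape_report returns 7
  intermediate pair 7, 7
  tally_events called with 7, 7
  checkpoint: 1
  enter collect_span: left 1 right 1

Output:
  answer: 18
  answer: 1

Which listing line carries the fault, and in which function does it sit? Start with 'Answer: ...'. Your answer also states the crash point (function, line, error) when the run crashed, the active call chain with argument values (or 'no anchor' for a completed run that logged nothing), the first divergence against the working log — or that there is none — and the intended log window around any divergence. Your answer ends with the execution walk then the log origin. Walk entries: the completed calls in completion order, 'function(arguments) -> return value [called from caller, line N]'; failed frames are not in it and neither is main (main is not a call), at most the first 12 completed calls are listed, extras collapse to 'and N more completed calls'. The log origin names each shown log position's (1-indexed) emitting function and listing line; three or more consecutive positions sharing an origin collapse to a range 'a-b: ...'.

Answer: the defect is in collect_span at line 35.
Key fact: The logs agree in full; only the final output differs.
Call chain: main -> collect_span(1, 1) (called at line 46).
First divergence: there is none — every log position agrees.
Execution walk:
  settle_round([3, 2, 7, 1]) -> 7  [called from count_flags, line 26]
  shape_report([3, 2, 7, 1], 3) -> 7  [called from count_flags, line 27]
  tally_events(7, 7) -> 1  [called from count_flags, line 29]
  count_flags([3, 2, 7, 1], 3) -> 1  [called from main, line 44]
  collect_span(1, 1) -> 18  [called from main, line 46]
Log line origins:
  1: emitted by main (line 43)
  2: emitted by count_flags (line 25)
  3: emitted by settle_round (line 2)
  4: emitted by settle_round (line 7)
  5: emitted by shape_report (line 15)
  6: emitted by count_flags (line 28)
  7: emitted by tally_events (line 19)
  8: emitted by main (line 45)
  9: emitted by collect_span (line 32)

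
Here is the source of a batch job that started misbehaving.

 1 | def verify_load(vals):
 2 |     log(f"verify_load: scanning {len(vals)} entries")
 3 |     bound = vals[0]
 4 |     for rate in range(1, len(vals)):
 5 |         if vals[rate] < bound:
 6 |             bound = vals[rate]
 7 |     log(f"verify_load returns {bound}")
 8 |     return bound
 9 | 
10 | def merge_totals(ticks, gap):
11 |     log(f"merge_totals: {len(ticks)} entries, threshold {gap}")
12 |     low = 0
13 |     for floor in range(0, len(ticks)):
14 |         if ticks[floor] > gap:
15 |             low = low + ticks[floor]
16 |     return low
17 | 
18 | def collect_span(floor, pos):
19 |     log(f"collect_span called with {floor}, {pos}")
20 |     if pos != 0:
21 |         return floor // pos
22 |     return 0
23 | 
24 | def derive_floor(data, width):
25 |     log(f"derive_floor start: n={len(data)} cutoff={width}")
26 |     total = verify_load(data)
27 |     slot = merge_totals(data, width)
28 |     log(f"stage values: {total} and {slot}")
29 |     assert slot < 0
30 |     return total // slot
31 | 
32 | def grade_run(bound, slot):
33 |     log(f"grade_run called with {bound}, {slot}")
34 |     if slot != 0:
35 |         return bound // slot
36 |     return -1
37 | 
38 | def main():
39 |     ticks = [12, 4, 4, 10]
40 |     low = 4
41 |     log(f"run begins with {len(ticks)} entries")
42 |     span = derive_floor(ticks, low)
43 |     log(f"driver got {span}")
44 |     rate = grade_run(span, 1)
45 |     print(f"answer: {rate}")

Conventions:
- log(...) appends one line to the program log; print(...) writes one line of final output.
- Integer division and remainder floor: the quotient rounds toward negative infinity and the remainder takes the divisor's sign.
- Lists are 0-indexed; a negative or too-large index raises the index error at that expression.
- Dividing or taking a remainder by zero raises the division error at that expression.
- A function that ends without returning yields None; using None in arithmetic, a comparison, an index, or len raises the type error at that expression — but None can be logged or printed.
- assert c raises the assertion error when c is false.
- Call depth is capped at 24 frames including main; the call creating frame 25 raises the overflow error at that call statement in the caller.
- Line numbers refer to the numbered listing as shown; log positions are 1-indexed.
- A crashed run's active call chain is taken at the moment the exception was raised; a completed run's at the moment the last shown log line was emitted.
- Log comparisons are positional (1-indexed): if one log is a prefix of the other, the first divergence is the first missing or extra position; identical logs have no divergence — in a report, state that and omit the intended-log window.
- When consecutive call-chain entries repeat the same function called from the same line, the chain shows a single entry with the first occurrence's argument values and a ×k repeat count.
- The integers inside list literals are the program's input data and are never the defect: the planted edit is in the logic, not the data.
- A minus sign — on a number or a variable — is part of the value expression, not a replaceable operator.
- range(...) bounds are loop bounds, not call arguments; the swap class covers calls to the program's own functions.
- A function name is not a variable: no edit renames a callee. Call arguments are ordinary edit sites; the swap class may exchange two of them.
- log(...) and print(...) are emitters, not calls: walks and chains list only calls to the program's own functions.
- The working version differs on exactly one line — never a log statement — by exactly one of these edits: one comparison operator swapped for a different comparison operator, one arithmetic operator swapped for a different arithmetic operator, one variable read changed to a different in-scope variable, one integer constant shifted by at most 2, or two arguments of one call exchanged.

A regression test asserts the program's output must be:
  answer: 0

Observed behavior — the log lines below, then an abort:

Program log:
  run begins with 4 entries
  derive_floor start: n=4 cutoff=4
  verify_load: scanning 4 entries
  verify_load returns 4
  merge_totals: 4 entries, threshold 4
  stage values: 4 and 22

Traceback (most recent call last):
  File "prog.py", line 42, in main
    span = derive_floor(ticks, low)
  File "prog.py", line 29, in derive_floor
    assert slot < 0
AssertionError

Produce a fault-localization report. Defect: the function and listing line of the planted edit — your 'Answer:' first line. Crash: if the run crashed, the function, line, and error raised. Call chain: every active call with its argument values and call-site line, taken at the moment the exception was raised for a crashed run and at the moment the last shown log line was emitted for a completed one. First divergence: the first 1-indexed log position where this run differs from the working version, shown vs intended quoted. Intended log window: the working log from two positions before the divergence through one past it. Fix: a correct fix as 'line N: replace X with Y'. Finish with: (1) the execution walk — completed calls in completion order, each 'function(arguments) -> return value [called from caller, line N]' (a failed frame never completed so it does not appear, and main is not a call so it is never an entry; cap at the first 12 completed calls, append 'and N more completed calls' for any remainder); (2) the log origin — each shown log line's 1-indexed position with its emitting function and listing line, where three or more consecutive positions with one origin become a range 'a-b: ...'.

Answer: the defect is in derive_floor at line 29.
The tell: After 6 matching log lines the faulty run goes silent, while the working version continues with 'driver got 0'.
Crash: derive_floor, line 29, AssertionError.
Call chain: main -> derive_floor([12, 4, 4, 10], 4) (called at line 42).
First divergence: position 7 — after 6 matching lines the faulty run goes silent; intended next line 'driver got 0'.
Intended log window:
  5: merge_totals: 4 entries, threshold 4
  6: stage values: 4 and 22
  7: driver got 0
  8: grade_run called with 0, 1
Execution walk:
  verify_load([12, 4, 4, 10]) -> 4  [called from derive_floor, line 26]
  merge_totals([12, 4, 4, 10], 4) -> 22  [called from derive_floor, line 27]
Log line origins:
  1 — main, line 41
  2 — derive_floor, line 25
  3 — verify_load, line 2
  4 — verify_load, line 7
  5 — merge_totals, line 11
  6 — derive_floor, line 28
A correct fix: line 29: replace `<` with `>`.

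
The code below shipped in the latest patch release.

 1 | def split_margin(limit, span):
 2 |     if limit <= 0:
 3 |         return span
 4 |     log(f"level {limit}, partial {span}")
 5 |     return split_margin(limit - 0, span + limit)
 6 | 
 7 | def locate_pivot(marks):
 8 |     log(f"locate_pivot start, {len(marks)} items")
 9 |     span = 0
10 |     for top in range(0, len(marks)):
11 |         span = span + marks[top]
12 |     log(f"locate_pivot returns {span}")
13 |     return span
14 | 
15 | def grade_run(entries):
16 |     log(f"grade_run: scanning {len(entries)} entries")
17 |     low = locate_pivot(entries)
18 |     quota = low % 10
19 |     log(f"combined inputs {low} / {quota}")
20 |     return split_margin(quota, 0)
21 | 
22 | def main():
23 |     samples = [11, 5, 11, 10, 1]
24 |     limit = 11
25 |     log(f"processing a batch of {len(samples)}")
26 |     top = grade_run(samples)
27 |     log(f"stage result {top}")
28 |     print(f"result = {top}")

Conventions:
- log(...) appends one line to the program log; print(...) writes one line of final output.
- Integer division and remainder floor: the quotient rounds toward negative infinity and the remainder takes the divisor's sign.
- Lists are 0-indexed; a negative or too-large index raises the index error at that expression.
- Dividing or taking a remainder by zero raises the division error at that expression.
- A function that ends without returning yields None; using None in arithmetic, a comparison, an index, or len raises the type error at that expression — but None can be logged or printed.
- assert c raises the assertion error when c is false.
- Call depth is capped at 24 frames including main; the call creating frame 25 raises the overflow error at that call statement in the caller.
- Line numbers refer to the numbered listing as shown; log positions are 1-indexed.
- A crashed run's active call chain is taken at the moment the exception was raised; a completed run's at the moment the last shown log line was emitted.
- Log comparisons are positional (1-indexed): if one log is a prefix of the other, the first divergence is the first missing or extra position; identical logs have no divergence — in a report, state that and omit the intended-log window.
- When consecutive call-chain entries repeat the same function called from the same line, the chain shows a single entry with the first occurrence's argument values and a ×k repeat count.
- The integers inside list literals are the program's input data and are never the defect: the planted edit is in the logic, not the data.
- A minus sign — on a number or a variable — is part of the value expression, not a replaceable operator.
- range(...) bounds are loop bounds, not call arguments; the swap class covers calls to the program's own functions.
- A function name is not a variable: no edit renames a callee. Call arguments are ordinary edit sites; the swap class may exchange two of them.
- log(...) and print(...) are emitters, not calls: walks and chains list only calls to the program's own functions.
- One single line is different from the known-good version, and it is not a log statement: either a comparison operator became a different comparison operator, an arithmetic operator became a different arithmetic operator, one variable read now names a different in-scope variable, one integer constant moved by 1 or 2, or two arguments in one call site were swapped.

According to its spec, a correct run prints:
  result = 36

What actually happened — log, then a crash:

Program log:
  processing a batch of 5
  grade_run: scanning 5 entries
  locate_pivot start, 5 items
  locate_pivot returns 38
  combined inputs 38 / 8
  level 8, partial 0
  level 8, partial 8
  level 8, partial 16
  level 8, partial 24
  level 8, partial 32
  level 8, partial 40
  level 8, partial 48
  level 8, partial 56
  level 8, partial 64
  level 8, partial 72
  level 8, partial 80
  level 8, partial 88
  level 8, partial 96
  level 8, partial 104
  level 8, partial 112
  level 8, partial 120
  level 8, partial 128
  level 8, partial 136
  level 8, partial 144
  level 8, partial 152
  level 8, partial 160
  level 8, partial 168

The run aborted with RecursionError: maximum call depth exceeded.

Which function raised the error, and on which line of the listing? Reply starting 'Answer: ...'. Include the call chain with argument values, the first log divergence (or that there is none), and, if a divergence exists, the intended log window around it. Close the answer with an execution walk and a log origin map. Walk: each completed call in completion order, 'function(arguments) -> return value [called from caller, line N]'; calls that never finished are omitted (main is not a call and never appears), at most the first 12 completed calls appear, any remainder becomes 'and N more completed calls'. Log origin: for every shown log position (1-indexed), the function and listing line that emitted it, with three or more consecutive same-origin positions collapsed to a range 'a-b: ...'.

Answer: the error was raised in split_margin, line 5.
Core observation: At log position 7 the runs split — shown 'level 8, partial 8', but the working version logs 'level 7, partial 8'.
Call chain: main -> grade_run([11, 5, 11, 10, 1]) (called at line 26) -> split_margin(8, 0) (called at line 20) -> split_margin(8, 8) (called at line 5) ×21.
First divergence: position 7 — shown 'level 8, partial 8', intended 'level 7, partial 8'.
Intended log window:
  5: combined inputs 38 / 8
  6: level 8, partial 0
  7: level 7, partial 8
  8: level 6, partial 15
Execution walk:
  locate_pivot([11, 5, 11, 10, 1]) -> 38  [called from grade_run, line 17]
Log line origins:
  1: logged in main at line 25
  2: logged in grade_run at line 16
  3: logged in locate_pivot at line 8
  4: logged in locate_pivot at line 12
  5: logged in grade_run at line 19
  6-27: logged in split_margin at line 4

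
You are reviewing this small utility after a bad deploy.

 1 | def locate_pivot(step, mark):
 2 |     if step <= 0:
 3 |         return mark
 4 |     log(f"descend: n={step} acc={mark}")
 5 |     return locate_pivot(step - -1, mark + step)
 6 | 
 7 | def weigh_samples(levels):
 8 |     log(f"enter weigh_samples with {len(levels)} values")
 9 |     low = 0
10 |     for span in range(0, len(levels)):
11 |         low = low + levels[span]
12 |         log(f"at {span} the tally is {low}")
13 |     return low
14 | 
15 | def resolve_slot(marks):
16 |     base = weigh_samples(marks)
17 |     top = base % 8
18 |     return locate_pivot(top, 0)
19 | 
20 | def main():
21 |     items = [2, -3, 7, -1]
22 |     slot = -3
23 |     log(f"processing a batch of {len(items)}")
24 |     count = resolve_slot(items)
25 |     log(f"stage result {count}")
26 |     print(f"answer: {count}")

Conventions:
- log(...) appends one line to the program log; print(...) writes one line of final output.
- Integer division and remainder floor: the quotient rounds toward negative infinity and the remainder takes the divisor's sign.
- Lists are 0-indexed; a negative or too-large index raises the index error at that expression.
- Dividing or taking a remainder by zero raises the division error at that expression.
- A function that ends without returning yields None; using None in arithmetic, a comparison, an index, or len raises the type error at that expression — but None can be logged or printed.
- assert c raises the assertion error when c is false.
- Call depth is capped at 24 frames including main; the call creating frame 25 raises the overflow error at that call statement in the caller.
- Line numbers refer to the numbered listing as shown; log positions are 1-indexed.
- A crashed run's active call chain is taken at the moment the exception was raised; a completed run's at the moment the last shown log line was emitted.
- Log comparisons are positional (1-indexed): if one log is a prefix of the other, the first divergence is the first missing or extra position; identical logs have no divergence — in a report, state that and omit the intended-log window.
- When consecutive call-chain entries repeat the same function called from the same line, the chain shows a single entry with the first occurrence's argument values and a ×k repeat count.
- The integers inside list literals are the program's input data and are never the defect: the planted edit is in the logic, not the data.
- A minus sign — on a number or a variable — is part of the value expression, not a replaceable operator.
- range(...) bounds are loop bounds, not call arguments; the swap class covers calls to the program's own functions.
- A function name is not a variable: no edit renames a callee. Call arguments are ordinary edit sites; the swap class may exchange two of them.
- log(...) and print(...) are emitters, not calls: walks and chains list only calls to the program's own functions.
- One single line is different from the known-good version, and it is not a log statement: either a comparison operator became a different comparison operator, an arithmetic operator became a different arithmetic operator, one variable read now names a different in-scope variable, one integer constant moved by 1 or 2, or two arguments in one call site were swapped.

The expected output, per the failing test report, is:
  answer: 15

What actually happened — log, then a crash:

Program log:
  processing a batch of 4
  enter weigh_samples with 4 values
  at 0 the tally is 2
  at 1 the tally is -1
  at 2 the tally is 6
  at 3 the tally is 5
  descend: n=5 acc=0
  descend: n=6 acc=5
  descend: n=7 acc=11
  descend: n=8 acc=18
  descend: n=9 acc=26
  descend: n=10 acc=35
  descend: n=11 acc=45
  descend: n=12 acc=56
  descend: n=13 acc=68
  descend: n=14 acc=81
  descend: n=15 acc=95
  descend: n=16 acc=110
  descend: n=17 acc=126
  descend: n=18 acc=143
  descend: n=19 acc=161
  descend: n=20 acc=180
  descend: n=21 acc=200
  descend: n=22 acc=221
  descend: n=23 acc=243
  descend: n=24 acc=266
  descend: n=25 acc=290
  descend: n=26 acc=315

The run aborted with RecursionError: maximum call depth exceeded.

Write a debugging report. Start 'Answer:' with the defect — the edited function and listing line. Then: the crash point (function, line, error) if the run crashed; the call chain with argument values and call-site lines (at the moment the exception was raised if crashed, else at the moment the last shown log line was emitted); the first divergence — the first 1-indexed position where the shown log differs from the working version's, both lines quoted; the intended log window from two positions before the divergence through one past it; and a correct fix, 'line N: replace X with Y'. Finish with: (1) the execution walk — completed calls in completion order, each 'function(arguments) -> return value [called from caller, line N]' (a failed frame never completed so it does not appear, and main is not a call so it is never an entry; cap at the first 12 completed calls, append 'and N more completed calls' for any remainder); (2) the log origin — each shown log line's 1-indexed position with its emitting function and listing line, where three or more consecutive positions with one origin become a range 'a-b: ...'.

Answer: the defect is in locate_pivot at line 5.
Core observation: Everything matches until log position 8, which reads 'descend: n=6 acc=5' in place of 'descend: n=4 acc=5'.
Crash: locate_pivot, line 5, RecursionError.
Call chain: main -> resolve_slot([2, -3, 7, -1]) (called at line 24) -> locate_pivot(5, 0) (called at line 18) -> locate_pivot(6, 5) (called at line 5) ×21.
First divergence: position 8; shown 'descend: n=6 acc=5' vs intended 'descend: n=4 acc=5'.
Intended log window:
  6: at 3 the tally is 5
  7: descend: n=5 acc=0
  8: descend: n=4 acc=5
  9: descend: n=3 acc=9
Execution walk:
  weigh_samples([2, -3, 7, -1]) -> 5  [called from resolve_slot, line 16]
Log origins:
  1: from main, line 23
  2: from weigh_samples, line 8
  3-6: from weigh_samples, line 12
  7-28: from locate_pivot, line 4
A correct fix: line 5: replace `-1` with `1`.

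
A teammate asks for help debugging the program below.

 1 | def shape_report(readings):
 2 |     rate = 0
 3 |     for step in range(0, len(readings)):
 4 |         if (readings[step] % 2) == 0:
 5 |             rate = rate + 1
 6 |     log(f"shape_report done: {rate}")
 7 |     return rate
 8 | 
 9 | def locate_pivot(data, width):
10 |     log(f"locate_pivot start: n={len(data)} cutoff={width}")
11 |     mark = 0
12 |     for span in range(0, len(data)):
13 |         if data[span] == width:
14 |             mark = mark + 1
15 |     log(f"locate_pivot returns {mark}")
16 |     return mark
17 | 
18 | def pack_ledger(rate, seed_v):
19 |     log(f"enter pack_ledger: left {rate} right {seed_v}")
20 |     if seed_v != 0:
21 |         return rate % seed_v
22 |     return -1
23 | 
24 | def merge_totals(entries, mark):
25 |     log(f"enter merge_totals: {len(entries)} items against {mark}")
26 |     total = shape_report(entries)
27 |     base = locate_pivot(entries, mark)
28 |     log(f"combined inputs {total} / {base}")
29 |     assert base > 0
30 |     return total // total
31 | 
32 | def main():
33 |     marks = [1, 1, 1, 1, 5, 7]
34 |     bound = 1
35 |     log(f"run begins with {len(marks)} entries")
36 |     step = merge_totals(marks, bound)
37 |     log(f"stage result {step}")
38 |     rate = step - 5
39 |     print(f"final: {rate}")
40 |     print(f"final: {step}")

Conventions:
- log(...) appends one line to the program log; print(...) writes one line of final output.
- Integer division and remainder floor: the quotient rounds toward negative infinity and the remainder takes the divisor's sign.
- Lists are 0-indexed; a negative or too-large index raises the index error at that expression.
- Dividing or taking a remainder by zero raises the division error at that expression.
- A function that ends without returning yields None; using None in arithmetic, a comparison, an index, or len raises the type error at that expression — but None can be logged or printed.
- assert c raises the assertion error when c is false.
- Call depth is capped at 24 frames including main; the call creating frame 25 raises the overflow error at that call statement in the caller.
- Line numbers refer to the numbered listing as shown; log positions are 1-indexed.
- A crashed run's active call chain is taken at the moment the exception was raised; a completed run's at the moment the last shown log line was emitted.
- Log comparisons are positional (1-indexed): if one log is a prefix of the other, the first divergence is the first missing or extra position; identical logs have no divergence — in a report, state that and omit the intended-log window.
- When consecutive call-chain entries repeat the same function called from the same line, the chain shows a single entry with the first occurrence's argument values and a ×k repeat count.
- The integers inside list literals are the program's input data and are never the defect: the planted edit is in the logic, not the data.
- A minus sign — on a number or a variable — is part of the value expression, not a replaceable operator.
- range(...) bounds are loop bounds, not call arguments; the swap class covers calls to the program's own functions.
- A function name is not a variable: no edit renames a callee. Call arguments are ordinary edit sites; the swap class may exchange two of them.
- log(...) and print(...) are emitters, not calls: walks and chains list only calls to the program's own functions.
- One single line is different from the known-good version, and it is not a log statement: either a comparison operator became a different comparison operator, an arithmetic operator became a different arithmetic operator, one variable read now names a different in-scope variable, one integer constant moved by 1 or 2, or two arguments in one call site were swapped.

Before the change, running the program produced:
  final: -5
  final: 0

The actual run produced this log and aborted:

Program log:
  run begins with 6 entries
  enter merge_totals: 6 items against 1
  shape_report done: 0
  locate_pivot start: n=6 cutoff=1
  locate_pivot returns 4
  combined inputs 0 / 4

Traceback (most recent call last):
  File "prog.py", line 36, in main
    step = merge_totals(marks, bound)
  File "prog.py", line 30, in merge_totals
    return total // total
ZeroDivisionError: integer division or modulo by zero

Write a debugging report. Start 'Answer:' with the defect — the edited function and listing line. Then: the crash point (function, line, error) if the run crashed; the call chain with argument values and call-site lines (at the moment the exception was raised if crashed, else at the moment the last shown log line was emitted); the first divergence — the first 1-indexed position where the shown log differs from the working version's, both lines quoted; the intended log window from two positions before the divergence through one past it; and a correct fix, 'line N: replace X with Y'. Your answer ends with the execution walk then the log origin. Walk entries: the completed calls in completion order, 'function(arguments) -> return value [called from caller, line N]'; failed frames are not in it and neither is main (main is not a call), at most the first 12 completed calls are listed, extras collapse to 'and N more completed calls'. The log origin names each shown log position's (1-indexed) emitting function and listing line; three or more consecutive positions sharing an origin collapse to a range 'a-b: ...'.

Answer: the defect is in merge_totals at line 30.
The tell: After 6 matching log lines the faulty run goes silent, while the working version continues with 'stage result 0'.
Crash: merge_totals, line 30, ZeroDivisionError.
Call chain: main -> merge_totals([1, 1, 1, 1, 5, 7], 1) (called at line 36).
First divergence: position 7 (shown log ended at 6 lines; the working version continues: 'stage result 0').
Intended log window:
  5: locate_pivot returns 4
  6: combined inputs 0 / 4
  7: stage result 0
Execution walk:
  shape_report([1, 1, 1, 1, 5, 7]) -> 0  [called from merge_totals, line 26]
  locate_pivot([1, 1, 1, 1, 5, 7], 1) -> 4  [called from merge_totals, line 27]
Log line origins:
  1 — main, line 35
  2 — merge_totals, line 25
  3 — shape_report, line 6
  4 — locate_pivot, line 10
  5 — locate_pivot, line 15
  6 — merge_totals, line 28
A correct fix: line 30: replace `total // total` with `total // base`.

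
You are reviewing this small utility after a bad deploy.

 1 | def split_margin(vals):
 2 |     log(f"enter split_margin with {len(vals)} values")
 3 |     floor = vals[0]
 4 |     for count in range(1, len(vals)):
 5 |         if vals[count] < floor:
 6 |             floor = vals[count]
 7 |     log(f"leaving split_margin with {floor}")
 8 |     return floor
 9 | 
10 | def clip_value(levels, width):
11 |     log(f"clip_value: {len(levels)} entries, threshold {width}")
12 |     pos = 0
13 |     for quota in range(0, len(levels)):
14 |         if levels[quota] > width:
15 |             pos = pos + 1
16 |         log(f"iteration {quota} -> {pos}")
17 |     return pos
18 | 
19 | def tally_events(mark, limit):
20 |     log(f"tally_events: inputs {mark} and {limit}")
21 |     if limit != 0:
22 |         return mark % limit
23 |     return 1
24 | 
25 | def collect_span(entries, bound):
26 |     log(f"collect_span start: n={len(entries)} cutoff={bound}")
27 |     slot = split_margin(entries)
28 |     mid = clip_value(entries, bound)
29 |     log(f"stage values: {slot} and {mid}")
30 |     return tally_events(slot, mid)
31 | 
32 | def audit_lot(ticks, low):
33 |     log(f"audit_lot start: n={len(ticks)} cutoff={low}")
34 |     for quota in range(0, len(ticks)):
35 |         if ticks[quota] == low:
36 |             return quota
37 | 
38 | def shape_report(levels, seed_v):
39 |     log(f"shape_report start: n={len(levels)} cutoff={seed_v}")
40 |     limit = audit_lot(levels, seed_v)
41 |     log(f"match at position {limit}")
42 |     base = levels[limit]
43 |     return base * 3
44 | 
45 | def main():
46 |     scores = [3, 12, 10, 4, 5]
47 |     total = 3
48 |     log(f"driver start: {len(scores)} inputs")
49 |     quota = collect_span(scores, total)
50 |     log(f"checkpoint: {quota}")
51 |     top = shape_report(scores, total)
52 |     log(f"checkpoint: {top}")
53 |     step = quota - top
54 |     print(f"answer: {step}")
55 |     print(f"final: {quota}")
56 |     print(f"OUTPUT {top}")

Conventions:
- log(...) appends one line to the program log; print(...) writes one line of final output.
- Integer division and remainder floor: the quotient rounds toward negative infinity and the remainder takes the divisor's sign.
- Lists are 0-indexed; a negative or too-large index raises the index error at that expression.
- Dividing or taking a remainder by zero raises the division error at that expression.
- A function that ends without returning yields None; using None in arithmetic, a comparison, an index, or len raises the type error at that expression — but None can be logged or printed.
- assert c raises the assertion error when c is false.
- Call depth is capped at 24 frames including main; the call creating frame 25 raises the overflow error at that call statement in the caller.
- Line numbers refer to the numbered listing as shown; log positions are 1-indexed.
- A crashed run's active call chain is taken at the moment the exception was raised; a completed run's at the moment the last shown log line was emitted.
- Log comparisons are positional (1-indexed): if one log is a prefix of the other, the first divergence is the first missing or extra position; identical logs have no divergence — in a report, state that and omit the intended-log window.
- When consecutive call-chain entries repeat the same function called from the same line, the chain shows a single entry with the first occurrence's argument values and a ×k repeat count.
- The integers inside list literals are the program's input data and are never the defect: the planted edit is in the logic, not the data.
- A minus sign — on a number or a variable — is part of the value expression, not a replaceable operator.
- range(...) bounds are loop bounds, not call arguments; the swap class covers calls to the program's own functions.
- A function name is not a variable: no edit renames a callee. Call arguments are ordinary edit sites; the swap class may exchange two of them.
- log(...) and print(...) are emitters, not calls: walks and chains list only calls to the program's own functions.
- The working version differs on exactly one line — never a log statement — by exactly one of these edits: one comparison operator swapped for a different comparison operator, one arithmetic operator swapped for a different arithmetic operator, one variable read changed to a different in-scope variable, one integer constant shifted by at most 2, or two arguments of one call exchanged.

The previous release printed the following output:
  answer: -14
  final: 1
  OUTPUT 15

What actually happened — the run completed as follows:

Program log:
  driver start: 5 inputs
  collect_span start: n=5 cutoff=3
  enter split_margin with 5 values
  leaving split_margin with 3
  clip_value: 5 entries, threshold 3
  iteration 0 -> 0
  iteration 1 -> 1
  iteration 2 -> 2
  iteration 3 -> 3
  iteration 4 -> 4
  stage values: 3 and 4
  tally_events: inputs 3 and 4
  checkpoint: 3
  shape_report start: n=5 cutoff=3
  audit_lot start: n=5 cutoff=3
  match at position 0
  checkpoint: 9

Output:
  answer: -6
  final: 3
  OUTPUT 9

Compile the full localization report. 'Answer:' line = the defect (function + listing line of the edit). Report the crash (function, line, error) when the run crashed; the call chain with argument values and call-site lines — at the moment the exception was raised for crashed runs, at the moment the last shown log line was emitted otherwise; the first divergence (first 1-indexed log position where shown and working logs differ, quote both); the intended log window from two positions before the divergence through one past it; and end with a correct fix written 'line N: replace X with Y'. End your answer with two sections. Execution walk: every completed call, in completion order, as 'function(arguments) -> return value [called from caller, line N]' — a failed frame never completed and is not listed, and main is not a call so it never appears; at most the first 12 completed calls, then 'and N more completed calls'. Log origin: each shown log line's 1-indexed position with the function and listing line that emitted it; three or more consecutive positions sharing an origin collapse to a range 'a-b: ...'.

Answer: the defect is in main at line 47.
The tell: The log first diverges at position 2: the faulty run prints 'collect_span start: n=5 cutoff=3' where the working version prints 'collect_span start: n=5 cutoff=5'.
Call chain: main.
First divergence: position 2; shown 'collect_span start: n=5 cutoff=3' vs intended 'collect_span start: n=5 cutoff=5'.
Intended log window:
  1: driver start: 5 inputs
  2: collect_span start: n=5 cutoff=5
  3: enter split_margin with 5 values
Execution walk:
  split_margin([3, 12, 10, 4, 5]) -> 3  [called from collect_span, line 27]
  clip_value([3, 12, 10, 4, 5], 3) -> 4  [called from collect_span, line 28]
  tally_events(3, 4) -> 3  [called from collect_span, line 30]
  collect_span([3, 12, 10, 4, 5], 3) -> 3  [called from main, line 49]
  audit_lot([3, 12, 10, 4, 5], 3) -> 0  [called from shape_report, line 40]
  shape_report([3, 12, 10, 4, 5], 3) -> 9  [called from main, line 51]
Log origin:
  1: logged in main at line 48
  2: logged in collect_span at line 26
  3: logged in split_margin at line 2
  4: logged in split_margin at line 7
  5: logged in clip_value at line 11
  6-10: logged in clip_value at line 16
  11: logged in collect_span at line 29
  12: logged in tally_events at line 20
  13: logged in main at line 50
  14: logged in shape_report at line 39
  15: logged in audit_lot at line 33
  16: logged in shape_report at line 41
  17: logged in main at line 52
A correct fix: line 47: replace `3` with `5`.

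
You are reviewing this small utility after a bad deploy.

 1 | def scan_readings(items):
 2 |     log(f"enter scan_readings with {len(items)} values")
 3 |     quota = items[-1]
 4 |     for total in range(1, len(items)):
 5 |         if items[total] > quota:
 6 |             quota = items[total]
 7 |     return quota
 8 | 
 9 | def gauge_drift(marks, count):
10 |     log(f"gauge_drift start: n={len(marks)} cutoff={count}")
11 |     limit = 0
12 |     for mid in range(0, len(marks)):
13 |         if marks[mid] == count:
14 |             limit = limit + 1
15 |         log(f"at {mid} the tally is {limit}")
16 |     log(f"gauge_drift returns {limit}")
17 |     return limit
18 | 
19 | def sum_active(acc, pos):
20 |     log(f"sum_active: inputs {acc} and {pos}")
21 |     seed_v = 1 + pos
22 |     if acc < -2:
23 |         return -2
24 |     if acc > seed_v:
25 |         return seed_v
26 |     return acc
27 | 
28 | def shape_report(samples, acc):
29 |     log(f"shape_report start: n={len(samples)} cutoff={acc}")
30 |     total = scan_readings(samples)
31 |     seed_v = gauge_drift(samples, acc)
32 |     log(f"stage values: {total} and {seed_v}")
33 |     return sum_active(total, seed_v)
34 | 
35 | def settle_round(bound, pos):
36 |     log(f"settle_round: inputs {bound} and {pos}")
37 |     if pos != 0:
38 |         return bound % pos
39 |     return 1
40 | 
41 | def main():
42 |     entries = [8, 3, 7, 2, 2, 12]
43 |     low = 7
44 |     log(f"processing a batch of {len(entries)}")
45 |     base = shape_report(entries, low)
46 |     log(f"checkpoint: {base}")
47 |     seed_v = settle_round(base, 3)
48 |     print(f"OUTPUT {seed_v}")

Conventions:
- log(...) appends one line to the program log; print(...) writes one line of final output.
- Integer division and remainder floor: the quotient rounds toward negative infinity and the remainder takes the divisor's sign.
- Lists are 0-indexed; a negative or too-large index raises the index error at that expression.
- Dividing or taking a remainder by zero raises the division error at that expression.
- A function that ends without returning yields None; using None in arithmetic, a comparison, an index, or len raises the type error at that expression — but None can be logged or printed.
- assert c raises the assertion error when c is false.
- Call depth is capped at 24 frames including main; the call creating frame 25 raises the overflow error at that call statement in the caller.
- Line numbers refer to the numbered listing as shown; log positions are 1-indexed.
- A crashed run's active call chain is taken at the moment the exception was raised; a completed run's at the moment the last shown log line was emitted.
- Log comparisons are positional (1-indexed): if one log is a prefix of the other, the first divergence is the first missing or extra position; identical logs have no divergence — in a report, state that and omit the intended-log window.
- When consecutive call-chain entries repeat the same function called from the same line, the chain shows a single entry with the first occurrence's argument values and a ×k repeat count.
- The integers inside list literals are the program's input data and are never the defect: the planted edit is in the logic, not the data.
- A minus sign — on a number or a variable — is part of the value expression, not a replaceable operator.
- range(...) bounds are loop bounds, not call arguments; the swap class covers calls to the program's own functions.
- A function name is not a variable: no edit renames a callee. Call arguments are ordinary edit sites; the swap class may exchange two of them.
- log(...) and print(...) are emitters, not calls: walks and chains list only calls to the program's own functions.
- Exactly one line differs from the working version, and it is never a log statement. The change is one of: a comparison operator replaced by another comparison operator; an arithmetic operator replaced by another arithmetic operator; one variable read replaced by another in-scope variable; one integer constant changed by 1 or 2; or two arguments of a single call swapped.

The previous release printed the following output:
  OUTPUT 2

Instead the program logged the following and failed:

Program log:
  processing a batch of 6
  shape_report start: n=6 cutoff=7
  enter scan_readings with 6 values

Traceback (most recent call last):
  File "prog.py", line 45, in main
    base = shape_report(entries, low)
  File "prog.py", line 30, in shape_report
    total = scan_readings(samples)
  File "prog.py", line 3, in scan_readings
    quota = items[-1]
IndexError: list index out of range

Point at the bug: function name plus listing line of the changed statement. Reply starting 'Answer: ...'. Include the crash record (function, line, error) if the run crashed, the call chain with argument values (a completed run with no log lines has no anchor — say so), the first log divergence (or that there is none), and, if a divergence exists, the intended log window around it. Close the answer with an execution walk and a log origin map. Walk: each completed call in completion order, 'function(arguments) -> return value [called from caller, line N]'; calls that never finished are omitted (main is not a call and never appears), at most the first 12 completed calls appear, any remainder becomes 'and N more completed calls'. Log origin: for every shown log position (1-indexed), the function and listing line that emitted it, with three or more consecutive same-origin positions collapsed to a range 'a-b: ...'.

Answer: the defect is in scan_readings at line 3.
The tell: After 3 matching log lines the faulty run goes silent, while the working version continues with 'gauge_drift start: n=6 cutoff=7'.
Crash: scan_readings, line 3, IndexError.
Call chain: main -> shape_report([8, 3, 7, 2, 2, 12], 7) (called at line 45) -> scan_readings([8, 3, 7, 2, 2, 12]) (called at line 30).
First divergence: position 4 — after 3 matching lines the faulty run goes silent; intended next line 'gauge_drift start: n=6 cutoff=7'.
Intended log window:
  2: shape_report start: n=6 cutoff=7
  3: enter scan_readings with 6 values
  4: gauge_drift start: n=6 cutoff=7
  5: at 0 the tally is 0
Execution walk:
  (no call completed)
Origin of each log line:
  1: logged in main at line 44
  2: logged in shape_report at line 29
  3: logged in scan_readings at line 2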